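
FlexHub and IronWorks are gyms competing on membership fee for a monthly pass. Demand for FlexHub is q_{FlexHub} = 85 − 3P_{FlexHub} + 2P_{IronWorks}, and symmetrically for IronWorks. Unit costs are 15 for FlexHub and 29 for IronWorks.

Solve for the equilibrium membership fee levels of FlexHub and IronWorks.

35.125, 40.375

FlexHub's profit: π = (P_{FlexHub} − 15)(85 − 3P_{FlexHub} + 2P_{IronWorks}).
∂π/∂P_{FlexHub} = 130 − 6P_{FlexHub} + 2P_{IronWorks} = 0 ⇒ P_{FlexHub} = 65/3 + (1/3)P_{IronWorks}.
Similarly P_{IronWorks} = 86/3 + (1/3)P_{FlexHub}.
Plugging P_{IronWorks} into FlexHub's best response: P_{FlexHub} = 65/3 + (1/3)(86/3 + (1/3)P_{FlexHub}) ⇒ (8/9)P_{FlexHub} = 281/9, so P_{FlexHub} = 35.125.
Then P_{IronWorks} = 86/3 + (1/3)·35.125 = 40.375.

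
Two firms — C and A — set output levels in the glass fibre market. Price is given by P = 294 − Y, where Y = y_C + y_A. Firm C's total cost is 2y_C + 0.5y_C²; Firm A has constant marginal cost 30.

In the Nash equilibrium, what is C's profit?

Firm C's profit: π = y_C(294 − (y_C + y_A)) − 2y_C − 0.5y_C².
∂π/∂y_C = 292 − 3y_C − y_A = 0, so y_C = 292/3 − (1/3)y_A.
For A: ∂π/∂y_A = 264 − 2y_A − y_C = 0 ⇒ y_A = 132 − 0.5y_C.
Solving the two reaction functions simultaneously: (1 − (−1/3)(−0.5))y_C = 292/3 − (1/3)·132, so (5/6)y_C = 160/3 and y_C = 64.
Then y_A = 132 − 0.5·64 = 100.
Price P = 294 − 164 = 130.
C's profit: (130 − 2)·64 − 0.5(64)² = 6144.

6144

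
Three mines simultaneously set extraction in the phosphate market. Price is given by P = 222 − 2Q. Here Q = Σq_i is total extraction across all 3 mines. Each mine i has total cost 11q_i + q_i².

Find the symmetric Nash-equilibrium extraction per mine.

A representative mine's profit is π_i = q_i(222 − 2Q) − 11q_i − q_i², with Q = q_i + Σ_{j≠i} q_j.
First-order condition: 211 − 6q_i − 2Σ_{j≠i} q_j = 0.
In a symmetric equilibrium every mine chooses the same q, so Σ_{j≠i} q_j = 2q. The condition becomes 211 − 10q = 0, giving q = 211/10 = 21.1.

21.1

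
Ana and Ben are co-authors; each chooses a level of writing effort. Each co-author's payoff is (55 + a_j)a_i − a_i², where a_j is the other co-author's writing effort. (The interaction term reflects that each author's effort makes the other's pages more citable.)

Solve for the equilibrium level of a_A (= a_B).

Ana's payoff is (55 + a_B)a_A − a_A².
∂π/∂a_A = 55 + a_B − 2a_A = 0, so a_A = 27.5 + 0.5a_B.
By symmetry a_B = a_A; substituting into the reaction function, 0.5a_A = 27.5 and a_A = 55.

55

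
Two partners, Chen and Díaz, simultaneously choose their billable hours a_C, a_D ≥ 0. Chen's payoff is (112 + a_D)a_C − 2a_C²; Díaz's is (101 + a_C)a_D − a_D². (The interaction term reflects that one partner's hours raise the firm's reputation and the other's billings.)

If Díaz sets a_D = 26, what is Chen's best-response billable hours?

Expanding Chen's payoff: 112a_C + a_Da_C − 2a_C².
∂π/∂a_C = 112 + a_D − 4a_C = 0, so a_C = 28 + 0.25a_D.
At a_D = 26: a_C = 28 + 0.25·26 = 34.5.

34.5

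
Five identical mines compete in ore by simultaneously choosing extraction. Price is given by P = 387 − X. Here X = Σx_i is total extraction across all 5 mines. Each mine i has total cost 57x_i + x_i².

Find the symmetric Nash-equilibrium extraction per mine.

41.25

A representative mine's profit is π_i = x_i(387 − X) − 57x_i − x_i², with X = x_i + Σ_{j≠i} x_j.
First-order condition: 330 − 4x_i − Σ_{j≠i} x_j = 0.
With identical mines, set every x_j = x: then 330 − 4x − 4x = 0, i.e. x = 330/8 = 41.25.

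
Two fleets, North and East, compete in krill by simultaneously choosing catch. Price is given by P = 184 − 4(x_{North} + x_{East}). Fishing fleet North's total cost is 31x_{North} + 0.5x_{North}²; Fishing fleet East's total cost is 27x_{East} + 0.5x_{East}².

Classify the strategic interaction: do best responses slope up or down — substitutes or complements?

Fishing fleet North's profit: π = x_{North}(184 − 4(x_{North} + x_{East})) − 31x_{North} − 0.5x_{North}².
∂π/∂x_{North} = 153 − 9x_{North} − 4x_{East} = 0, so x_{North} = 17 − (4/9)x_{East}.
The best-response slope dx_{North}/dx_{East} = −4/9 < 0: the reaction function is downward-sloping, so the choices are strategic substitutes.

strategic substitutes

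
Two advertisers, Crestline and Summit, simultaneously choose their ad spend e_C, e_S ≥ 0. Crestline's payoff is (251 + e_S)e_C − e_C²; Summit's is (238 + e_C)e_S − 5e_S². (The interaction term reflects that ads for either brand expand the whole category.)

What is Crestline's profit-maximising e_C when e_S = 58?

154.5

Expanding Crestline's payoff: 251e_C + e_Se_C − e_C².
∂π/∂e_C = 251 + e_S − 2e_C = 0, so e_C = 125.5 + 0.5e_S.
At e_S = 58: e_C = 125.5 + 0.5·58 = 154.5.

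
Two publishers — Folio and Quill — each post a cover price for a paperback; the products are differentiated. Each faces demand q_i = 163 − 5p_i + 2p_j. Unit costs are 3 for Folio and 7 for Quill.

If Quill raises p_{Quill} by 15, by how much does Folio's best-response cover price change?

3

Folio's profit: π = (p_{Folio} − 3)(163 − 5p_{Folio} + 2p_{Quill}).
∂π/∂p_{Folio} = 178 − 10p_{Folio} + 2p_{Quill} = 0 ⇒ p_{Folio} = 17.8 + 0.2p_{Quill}.
The reaction-function slope is 0.2, so a 15-unit rise in p_{Quill} moves p_{Folio} by 0.2 × 15 = 3. Folio's best response rises — the actions are strategic complements.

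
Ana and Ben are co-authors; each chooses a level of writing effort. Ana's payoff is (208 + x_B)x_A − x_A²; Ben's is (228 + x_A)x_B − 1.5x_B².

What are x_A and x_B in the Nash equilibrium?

Expanding Ana's payoff: 208x_A + x_Bx_A − x_A².
∂π/∂x_A = 208 + x_B − 2x_A = 0, so x_A = 104 + 0.5x_B.
Likewise for Ben: x_B = 76 + (1/3)x_A.
Solving the two reaction functions simultaneously: (1 − (0.5)(1/3))x_A = 104 + 0.5·76, so (5/6)x_A = 142 and x_A = 170.4.
Then x_B = 76 + (1/3)·170.4 = 132.8.

170.4, 132.8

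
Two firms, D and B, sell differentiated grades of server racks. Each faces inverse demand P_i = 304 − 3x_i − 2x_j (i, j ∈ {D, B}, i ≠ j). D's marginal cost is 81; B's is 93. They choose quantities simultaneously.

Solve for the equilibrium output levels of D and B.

Firm D's profit: π = x_D(304 − 3x_D − 2x_B) − 81x_D.
∂π/∂x_D = 223 − 6x_D − 2x_B = 0 ⇒ x_D = 223/6 − (1/3)x_B.
Similarly x_B = 211/6 − (1/3)x_D.
Plugging x_B into D's best response: x_D = 223/6 − (1/3)(211/6 − (1/3)x_D) ⇒ (8/9)x_D = 229/9, so x_D = 28.625.
Then x_B = 211/6 − (1/3)·28.625 = 25.625.

28.625, 25.625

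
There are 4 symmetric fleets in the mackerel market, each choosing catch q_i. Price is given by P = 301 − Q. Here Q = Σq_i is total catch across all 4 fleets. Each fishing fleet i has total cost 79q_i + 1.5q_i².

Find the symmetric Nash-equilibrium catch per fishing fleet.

27.75

A representative fishing fleet's profit is π_i = q_i(301 − Q) − 79q_i − 1.5q_i², with Q = q_i + Σ_{j≠i} q_j.
First-order condition: 222 − 5q_i − Σ_{j≠i} q_j = 0.
In a symmetric equilibrium every fishing fleet chooses the same q, so Σ_{j≠i} q_j = 3q. The condition becomes 222 − 8q = 0, giving q = 222/8 = 27.75.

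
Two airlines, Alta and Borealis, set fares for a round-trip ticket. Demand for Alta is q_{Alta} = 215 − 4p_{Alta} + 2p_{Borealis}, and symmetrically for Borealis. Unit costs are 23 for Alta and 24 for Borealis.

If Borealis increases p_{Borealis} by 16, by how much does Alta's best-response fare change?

Alta's profit: π = (p_{Alta} − 23)(215 − 4p_{Alta} + 2p_{Borealis}).
∂π/∂p_{Alta} = 307 − 8p_{Alta} + 2p_{Borealis} = 0 ⇒ p_{Alta} = 38.375 + 0.25p_{Borealis}.
The reaction-function slope is 0.25, so a 16-unit rise in p_{Borealis} moves p_{Alta} by 0.25 × 16 = 4. Alta's best response rises — the actions are strategic complements.

4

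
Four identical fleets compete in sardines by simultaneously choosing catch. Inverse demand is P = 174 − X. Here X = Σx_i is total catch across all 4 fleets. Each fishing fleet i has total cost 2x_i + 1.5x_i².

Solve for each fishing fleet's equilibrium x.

21.5

A representative fishing fleet's profit is π_i = x_i(174 − X) − 2x_i − 1.5x_i², with X = x_i + Σ_{j≠i} x_j.
First-order condition: 172 − 5x_i − Σ_{j≠i} x_j = 0.
With identical fishing fleets, set every x_j = x: then 172 − 5x − 3x = 0, i.e. x = 172/8 = 21.5.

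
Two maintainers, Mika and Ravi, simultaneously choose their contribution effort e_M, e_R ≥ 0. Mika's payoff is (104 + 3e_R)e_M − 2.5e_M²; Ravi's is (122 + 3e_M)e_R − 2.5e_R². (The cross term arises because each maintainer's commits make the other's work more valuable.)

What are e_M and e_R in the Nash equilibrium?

Expanding Mika's payoff: 104e_M + 3e_Re_M − 2.5e_M².
∂π/∂e_M = 104 + 3e_R − 5e_M = 0, so e_M = 20.8 + 0.6e_R.
Likewise for Ravi: e_R = 24.4 + 0.6e_M.
Solving the two reaction functions simultaneously: (1 − (0.6)(0.6))e_M = 20.8 + 0.6·24.4, so 0.64e_M = 35.44 and e_M = 55.375.
Then e_R = 24.4 + 0.6·55.375 = 57.625.

55.375, 57.625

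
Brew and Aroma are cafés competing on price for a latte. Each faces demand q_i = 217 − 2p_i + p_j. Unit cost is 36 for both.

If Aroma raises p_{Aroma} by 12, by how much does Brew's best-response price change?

3

Brew's profit: π = (p_{Brew} − 36)(217 − 2p_{Brew} + p_{Aroma}).
∂π/∂p_{Brew} = 289 − 4p_{Brew} + p_{Aroma} = 0 ⇒ p_{Brew} = 72.25 + 0.25p_{Aroma}.
The reaction-function slope is 0.25, so a 12-unit rise in p_{Aroma} moves p_{Brew} by 0.25 × 12 = 3. Brew's best response rises — the actions are strategic complements.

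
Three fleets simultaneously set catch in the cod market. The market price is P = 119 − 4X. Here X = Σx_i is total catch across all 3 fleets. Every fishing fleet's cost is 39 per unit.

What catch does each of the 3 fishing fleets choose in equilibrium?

A representative fishing fleet's profit is π_i = x_i(119 − 4X) − 39x_i, with X = x_i + Σ_{j≠i} x_j.
First-order condition: 80 − 8x_i − 4Σ_{j≠i} x_j = 0.
Imposing symmetry (x_j = x for all j) turns Σ_{j≠i} x_j into 2x, so 80 = 16x and x = 5.

5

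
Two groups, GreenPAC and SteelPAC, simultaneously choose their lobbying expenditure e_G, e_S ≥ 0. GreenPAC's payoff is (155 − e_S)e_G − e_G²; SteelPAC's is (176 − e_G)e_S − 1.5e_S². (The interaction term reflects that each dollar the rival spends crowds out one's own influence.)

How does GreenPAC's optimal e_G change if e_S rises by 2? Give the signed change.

-1

Expanding GreenPAC's payoff: 155e_G − e_Se_G − e_G².
∂π/∂e_G = 155 − e_S − 2e_G = 0, so e_G = 77.5 − 0.5e_S.
The reaction-function slope is −0.5, so a 2-unit rise in e_S moves e_G by −0.5 × 2 = −1. GreenPAC's best response falls — the actions are strategic substitutes.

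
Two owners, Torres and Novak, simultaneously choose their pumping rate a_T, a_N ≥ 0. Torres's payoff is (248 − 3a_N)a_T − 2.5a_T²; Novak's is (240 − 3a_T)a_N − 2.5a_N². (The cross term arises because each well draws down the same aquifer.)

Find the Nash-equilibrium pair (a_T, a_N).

Expanding Torres's payoff: 248a_T − 3a_Na_T − 2.5a_T².
∂π/∂a_T = 248 − 3a_N − 5a_T = 0, so a_T = 49.6 − 0.6a_N.
Likewise for Novak: a_N = 48 − 0.6a_T.
Solving the two reaction functions simultaneously: (1 − (−0.6)(−0.6))a_T = 49.6 − 0.6·48, so 0.64a_T = 20.8 and a_T = 32.5.
Then a_N = 48 − 0.6·32.5 = 28.5.

32.5, 28.5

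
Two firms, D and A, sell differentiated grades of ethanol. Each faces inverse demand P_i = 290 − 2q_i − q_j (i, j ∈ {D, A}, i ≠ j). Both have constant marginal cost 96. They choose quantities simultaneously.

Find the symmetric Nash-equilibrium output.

38.8

Firm D's profit: π = q_D(290 − 2q_D − q_A) − 96q_D.
∂π/∂q_D = 194 − 4q_D − q_A = 0 ⇒ q_D = 48.5 − 0.25q_A.
The game is symmetric, so in equilibrium q_A = q_D: the reaction function gives 1.25q_D = 48.5, hence q_D = 38.8.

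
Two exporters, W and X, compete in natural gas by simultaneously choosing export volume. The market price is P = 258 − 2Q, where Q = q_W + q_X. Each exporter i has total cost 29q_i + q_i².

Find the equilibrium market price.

Exporter W's profit: π = q_W(258 − 2(q_W + q_X)) − 29q_W − q_W².
∂π/∂q_W = 229 − 6q_W − 2q_X = 0, so q_W = 229/6 − (1/3)q_X.
By symmetry q_X = q_W; substituting into the reaction function, (4/3)q_W = 229/6 and q_W = 28.625.
Equilibrium price: P = 258 − 2·57.25 = 143.5.

143.5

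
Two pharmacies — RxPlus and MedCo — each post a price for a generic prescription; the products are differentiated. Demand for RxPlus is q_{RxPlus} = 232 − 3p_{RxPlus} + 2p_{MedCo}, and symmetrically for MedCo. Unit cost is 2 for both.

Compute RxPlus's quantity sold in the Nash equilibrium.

172.5

RxPlus's profit: π = (p_{RxPlus} − 2)(232 − 3p_{RxPlus} + 2p_{MedCo}).
∂π/∂p_{RxPlus} = 238 − 6p_{RxPlus} + 2p_{MedCo} = 0 ⇒ p_{RxPlus} = 119/3 + (1/3)p_{MedCo}.
By symmetry p_{MedCo} = p_{RxPlus}; substituting into the reaction function, (2/3)p_{RxPlus} = 119/3 and p_{RxPlus} = 59.5.
q_{RxPlus} = 232 − 3·59.5 + 2·59.5 = 172.5.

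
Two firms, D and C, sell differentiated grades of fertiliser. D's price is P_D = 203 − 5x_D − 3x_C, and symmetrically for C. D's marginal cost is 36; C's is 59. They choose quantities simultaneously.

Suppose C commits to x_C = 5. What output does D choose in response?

15.2

Firm D's profit: π = x_D(203 − 5x_D − 3x_C) − 36x_D.
∂π/∂x_D = 167 − 10x_D − 3x_C = 0 ⇒ x_D = 16.7 − 0.3x_C.
At x_C = 5: x_D = 16.7 − 0.3·5 = 15.2.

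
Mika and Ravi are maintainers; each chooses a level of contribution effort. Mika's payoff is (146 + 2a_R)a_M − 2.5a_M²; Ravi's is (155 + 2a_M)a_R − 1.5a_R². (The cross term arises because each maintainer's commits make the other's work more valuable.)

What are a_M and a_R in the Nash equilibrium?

Expanding Mika's payoff: 146a_M + 2a_Ra_M − 2.5a_M².
∂π/∂a_M = 146 + 2a_R − 5a_M = 0, so a_M = 29.2 + 0.4a_R.
Likewise for Ravi: a_R = 155/3 + (2/3)a_M.
Plugging a_R into Mika's best response: a_M = 29.2 + 0.4(155/3 + (2/3)a_M) ⇒ (11/15)a_M = 748/15, so a_M = 68.
Then a_R = 155/3 + (2/3)·68 = 97.

68, 97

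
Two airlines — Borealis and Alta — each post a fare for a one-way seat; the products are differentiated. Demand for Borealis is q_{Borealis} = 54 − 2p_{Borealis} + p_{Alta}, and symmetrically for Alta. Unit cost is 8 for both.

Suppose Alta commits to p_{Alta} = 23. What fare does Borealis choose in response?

23.25

Borealis's profit: π = (p_{Borealis} − 8)(54 − 2p_{Borealis} + p_{Alta}).
∂π/∂p_{Borealis} = 70 − 4p_{Borealis} + p_{Alta} = 0 ⇒ p_{Borealis} = 17.5 + 0.25p_{Alta}.
At p_{Alta} = 23: p_{Borealis} = 17.5 + 0.25·23 = 23.25.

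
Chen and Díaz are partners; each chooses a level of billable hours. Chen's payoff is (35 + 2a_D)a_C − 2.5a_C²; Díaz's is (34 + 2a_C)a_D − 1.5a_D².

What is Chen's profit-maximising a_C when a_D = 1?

Expanding Chen's payoff: 35a_C + 2a_Da_C − 2.5a_C².
∂π/∂a_C = 35 + 2a_D − 5a_C = 0, so a_C = 7 + 0.4a_D.
At a_D = 1: a_C = 7 + 0.4·1 = 7.4.

7.4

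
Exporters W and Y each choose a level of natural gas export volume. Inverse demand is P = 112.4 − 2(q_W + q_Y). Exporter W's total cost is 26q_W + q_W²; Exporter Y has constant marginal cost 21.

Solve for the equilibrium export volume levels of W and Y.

Exporter W's profit: π = q_W(112.4 − 2(q_W + q_Y)) − 26q_W − q_W².
∂π/∂q_W = 86.4 − 6q_W − 2q_Y = 0, so q_W = 14.4 − (1/3)q_Y.
For Y: ∂π/∂q_Y = 91.4 − 4q_Y − 2q_W = 0 ⇒ q_Y = 22.85 − 0.5q_W.
Substituting the second reaction function into the first: q_W = 14.4 − (1/3)(22.85 − 0.5q_W), which gives (5/6)q_W = 407/60 ⇒ q_W = 8.14.
Then q_Y = 22.85 − 0.5·8.14 = 18.78.

8.14, 18.78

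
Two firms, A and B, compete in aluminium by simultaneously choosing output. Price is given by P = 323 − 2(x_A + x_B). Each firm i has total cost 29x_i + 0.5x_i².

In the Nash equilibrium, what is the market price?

155

Firm A's profit: π = x_A(323 − 2(x_A + x_B)) − 29x_A − 0.5x_A².
∂π/∂x_A = 294 − 5x_A − 2x_B = 0, so x_A = 58.8 − 0.4x_B.
The game is symmetric, so in equilibrium x_B = x_A: the reaction function gives 1.4x_A = 58.8, hence x_A = 42.
Equilibrium price: P = 323 − 2·84 = 155.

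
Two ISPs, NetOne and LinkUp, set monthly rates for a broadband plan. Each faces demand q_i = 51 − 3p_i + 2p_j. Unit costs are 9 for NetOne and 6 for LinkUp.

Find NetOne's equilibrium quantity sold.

29.8125

NetOne's profit: π = (p_{NetOne} − 9)(51 − 3p_{NetOne} + 2p_{LinkUp}).
∂π/∂p_{NetOne} = 78 − 6p_{NetOne} + 2p_{LinkUp} = 0 ⇒ p_{NetOne} = 13 + (1/3)p_{LinkUp}.
Similarly p_{LinkUp} = 11.5 + (1/3)p_{NetOne}.
Plugging p_{LinkUp} into NetOne's best response: p_{NetOne} = 13 + (1/3)(11.5 + (1/3)p_{NetOne}) ⇒ (8/9)p_{NetOne} = 101/6, so p_{NetOne} = 18.9375.
Then p_{LinkUp} = 11.5 + (1/3)·18.9375 = 17.8125.
q_{NetOne} = 51 − 3·18.9375 + 2·17.8125 = 29.8125.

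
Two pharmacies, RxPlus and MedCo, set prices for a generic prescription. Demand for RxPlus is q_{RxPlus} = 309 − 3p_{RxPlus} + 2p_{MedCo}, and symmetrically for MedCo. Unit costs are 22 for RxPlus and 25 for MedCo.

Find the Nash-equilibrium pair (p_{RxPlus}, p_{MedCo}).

94.3125, 95.4375

RxPlus's profit: π = (p_{RxPlus} − 22)(309 − 3p_{RxPlus} + 2p_{MedCo}).
∂π/∂p_{RxPlus} = 375 − 6p_{RxPlus} + 2p_{MedCo} = 0 ⇒ p_{RxPlus} = 62.5 + (1/3)p_{MedCo}.
Similarly p_{MedCo} = 64 + (1/3)p_{RxPlus}.
Substituting the second reaction function into the first: p_{RxPlus} = 62.5 + (1/3)(64 + (1/3)p_{RxPlus}), which gives (8/9)p_{RxPlus} = 503/6 ⇒ p_{RxPlus} = 94.3125.
Then p_{MedCo} = 64 + (1/3)·94.3125 = 95.4375.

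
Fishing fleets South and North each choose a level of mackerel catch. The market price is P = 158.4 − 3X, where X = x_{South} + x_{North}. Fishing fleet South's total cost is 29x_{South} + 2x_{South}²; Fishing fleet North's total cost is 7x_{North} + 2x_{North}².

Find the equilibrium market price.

Fishing fleet South's profit: π = x_{South}(158.4 − 3(x_{South} + x_{North})) − 29x_{South} − 2x_{South}².
∂π/∂x_{South} = 129.4 − 10x_{South} − 3x_{North} = 0, so x_{South} = 12.94 − 0.3x_{North}.
By the same steps for North: x_{North} = 15.14 − 0.3x_{South}.
Solving the two reaction functions simultaneously: (1 − (−0.3)(−0.3))x_{South} = 12.94 − 0.3·15.14, so 0.91x_{South} = 8.398 and x_{South} = 323/35.
Then x_{North} = 15.14 − 0.3·(323/35) = 433/35.
Equilibrium price: P = 158.4 − 3·21.6 = 93.6.

93.6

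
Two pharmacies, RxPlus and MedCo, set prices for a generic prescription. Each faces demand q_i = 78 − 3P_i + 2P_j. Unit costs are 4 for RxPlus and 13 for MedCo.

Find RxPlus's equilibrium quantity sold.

RxPlus's profit: π = (P_{RxPlus} − 4)(78 − 3P_{RxPlus} + 2P_{MedCo}).
∂π/∂P_{RxPlus} = 90 − 6P_{RxPlus} + 2P_{MedCo} = 0 ⇒ P_{RxPlus} = 15 + (1/3)P_{MedCo}.
Similarly P_{MedCo} = 19.5 + (1/3)P_{RxPlus}.
Plugging P_{MedCo} into RxPlus's best response: P_{RxPlus} = 15 + (1/3)(19.5 + (1/3)P_{RxPlus}) ⇒ (8/9)P_{RxPlus} = 21.5, so P_{RxPlus} = 24.1875.
Then P_{MedCo} = 19.5 + (1/3)·24.1875 = 27.5625.
q_{RxPlus} = 78 − 3·24.1875 + 2·27.5625 = 60.5625.

60.5625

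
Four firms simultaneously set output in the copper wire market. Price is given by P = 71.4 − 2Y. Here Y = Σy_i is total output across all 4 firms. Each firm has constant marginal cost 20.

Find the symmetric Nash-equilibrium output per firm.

A representative firm's profit is π_i = y_i(71.4 − 2Y) − 20y_i, with Y = y_i + Σ_{j≠i} y_j.
First-order condition: 51.4 − 4y_i − 2Σ_{j≠i} y_j = 0.
In a symmetric equilibrium every firm chooses the same y, so Σ_{j≠i} y_j = 3y. The condition becomes 51.4 − 10y = 0, giving y = 51.4/10 = 5.14.

5.14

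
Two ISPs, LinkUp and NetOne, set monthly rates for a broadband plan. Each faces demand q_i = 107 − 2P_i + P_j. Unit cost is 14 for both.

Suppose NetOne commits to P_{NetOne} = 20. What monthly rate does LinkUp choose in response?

38.75

LinkUp's profit: π = (P_{LinkUp} − 14)(107 − 2P_{LinkUp} + P_{NetOne}).
∂π/∂P_{LinkUp} = 135 − 4P_{LinkUp} + P_{NetOne} = 0 ⇒ P_{LinkUp} = 33.75 + 0.25P_{NetOne}.
At P_{NetOne} = 20: P_{LinkUp} = 33.75 + 0.25·20 = 38.75.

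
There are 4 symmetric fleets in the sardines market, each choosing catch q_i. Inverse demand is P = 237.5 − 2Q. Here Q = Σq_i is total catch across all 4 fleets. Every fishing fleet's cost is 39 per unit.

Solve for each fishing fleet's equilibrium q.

A representative fishing fleet's profit is π_i = q_i(237.5 − 2Q) − 39q_i, with Q = q_i + Σ_{j≠i} q_j.
First-order condition: 198.5 − 4q_i − 2Σ_{j≠i} q_j = 0.
Imposing symmetry (q_j = q for all j) turns Σ_{j≠i} q_j into 3q, so 198.5 = 10q and q = 19.85.

19.85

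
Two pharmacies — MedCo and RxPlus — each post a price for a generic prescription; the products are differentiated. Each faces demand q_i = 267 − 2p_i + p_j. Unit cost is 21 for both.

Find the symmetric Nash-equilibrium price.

103

MedCo's profit: π = (p_{MedCo} − 21)(267 − 2p_{MedCo} + p_{RxPlus}).
∂π/∂p_{MedCo} = 309 − 4p_{MedCo} + p_{RxPlus} = 0 ⇒ p_{MedCo} = 77.25 + 0.25p_{RxPlus}.
By symmetry p_{RxPlus} = p_{MedCo}; substituting into the reaction function, 0.75p_{MedCo} = 77.25 and p_{MedCo} = 103.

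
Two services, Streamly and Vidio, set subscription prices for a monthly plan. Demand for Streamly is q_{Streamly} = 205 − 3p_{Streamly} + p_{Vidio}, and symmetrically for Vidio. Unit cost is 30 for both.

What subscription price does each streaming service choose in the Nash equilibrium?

Streamly's profit: π = (p_{Streamly} − 30)(205 − 3p_{Streamly} + p_{Vidio}).
∂π/∂p_{Streamly} = 295 − 6p_{Streamly} + p_{Vidio} = 0 ⇒ p_{Streamly} = 295/6 + (1/6)p_{Vidio}.
Setting p_{Streamly} = p_{Vidio} in the reaction function: p_{Streamly} = 295/6 + (1/6)p_{Streamly}, so p_{Streamly} = (295/6) / (5/6) = 59.

59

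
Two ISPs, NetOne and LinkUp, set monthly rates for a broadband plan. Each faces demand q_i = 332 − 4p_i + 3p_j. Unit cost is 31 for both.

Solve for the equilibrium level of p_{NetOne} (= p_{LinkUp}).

91.2

NetOne's profit: π = (p_{NetOne} − 31)(332 − 4p_{NetOne} + 3p_{LinkUp}).
∂π/∂p_{NetOne} = 456 − 8p_{NetOne} + 3p_{LinkUp} = 0 ⇒ p_{NetOne} = 57 + 0.375p_{LinkUp}.
By symmetry p_{LinkUp} = p_{NetOne}; substituting into the reaction function, 0.625p_{NetOne} = 57 and p_{NetOne} = 91.2.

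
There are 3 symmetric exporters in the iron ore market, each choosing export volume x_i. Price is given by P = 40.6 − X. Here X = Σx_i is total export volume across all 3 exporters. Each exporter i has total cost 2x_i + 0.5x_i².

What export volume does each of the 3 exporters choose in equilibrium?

7.72

A representative exporter's profit is π_i = x_i(40.6 − X) − 2x_i − 0.5x_i², with X = x_i + Σ_{j≠i} x_j.
First-order condition: 38.6 − 3x_i − Σ_{j≠i} x_j = 0.
With identical exporters, set every x_j = x: then 38.6 − 3x − 2x = 0, i.e. x = 38.6/5 = 7.72.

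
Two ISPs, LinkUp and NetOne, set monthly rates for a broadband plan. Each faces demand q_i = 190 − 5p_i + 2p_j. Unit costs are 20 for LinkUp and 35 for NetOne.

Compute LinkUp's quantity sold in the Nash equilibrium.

LinkUp's profit: π = (p_{LinkUp} − 20)(190 − 5p_{LinkUp} + 2p_{NetOne}).
∂π/∂p_{LinkUp} = 290 − 10p_{LinkUp} + 2p_{NetOne} = 0 ⇒ p_{LinkUp} = 29 + 0.2p_{NetOne}.
Similarly p_{NetOne} = 36.5 + 0.2p_{LinkUp}.
Substituting the second reaction function into the first: p_{LinkUp} = 29 + 0.2(36.5 + 0.2p_{LinkUp}), which gives 0.96p_{LinkUp} = 36.3 ⇒ p_{LinkUp} = 37.8125.
Then p_{NetOne} = 36.5 + 0.2·37.8125 = 44.0625.
q_{LinkUp} = 190 − 5·37.8125 + 2·44.0625 = 89.0625.

89.0625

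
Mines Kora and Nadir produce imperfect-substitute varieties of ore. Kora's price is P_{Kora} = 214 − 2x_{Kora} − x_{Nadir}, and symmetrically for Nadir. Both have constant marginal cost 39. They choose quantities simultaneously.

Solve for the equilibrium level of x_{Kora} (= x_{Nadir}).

Mine Kora's profit: π = x_{Kora}(214 − 2x_{Kora} − x_{Nadir}) − 39x_{Kora}.
∂π/∂x_{Kora} = 175 − 4x_{Kora} − x_{Nadir} = 0 ⇒ x_{Kora} = 43.75 − 0.25x_{Nadir}.
Setting x_{Kora} = x_{Nadir} in the reaction function: x_{Kora} = 43.75 − 0.25x_{Kora}, so x_{Kora} = 43.75 / 1.25 = 35.

35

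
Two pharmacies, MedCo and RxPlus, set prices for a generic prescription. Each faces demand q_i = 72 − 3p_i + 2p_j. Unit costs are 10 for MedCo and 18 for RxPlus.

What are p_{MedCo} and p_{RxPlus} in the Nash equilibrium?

MedCo's profit: π = (p_{MedCo} − 10)(72 − 3p_{MedCo} + 2p_{RxPlus}).
∂π/∂p_{MedCo} = 102 − 6p_{MedCo} + 2p_{RxPlus} = 0 ⇒ p_{MedCo} = 17 + (1/3)p_{RxPlus}.
Similarly p_{RxPlus} = 21 + (1/3)p_{MedCo}.
Solving the two reaction functions simultaneously: (1 − (1/3)(1/3))p_{MedCo} = 17 + (1/3)·21, so (8/9)p_{MedCo} = 24 and p_{MedCo} = 27.
Then p_{RxPlus} = 21 + (1/3)·27 = 30.

27, 30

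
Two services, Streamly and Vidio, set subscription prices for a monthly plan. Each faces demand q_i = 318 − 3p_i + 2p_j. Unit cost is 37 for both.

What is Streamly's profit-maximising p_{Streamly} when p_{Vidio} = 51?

88.5

Streamly's profit: π = (p_{Streamly} − 37)(318 − 3p_{Streamly} + 2p_{Vidio}).
∂π/∂p_{Streamly} = 429 − 6p_{Streamly} + 2p_{Vidio} = 0 ⇒ p_{Streamly} = 71.5 + (1/3)p_{Vidio}.
At p_{Vidio} = 51: p_{Streamly} = 71.5 + (1/3)·51 = 88.5.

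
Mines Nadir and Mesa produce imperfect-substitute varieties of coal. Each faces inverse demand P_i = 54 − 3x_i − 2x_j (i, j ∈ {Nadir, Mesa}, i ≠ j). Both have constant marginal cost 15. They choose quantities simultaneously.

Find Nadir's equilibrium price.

Mine Nadir's profit: π = x_{Nadir}(54 − 3x_{Nadir} − 2x_{Mesa}) − 15x_{Nadir}.
∂π/∂x_{Nadir} = 39 − 6x_{Nadir} − 2x_{Mesa} = 0 ⇒ x_{Nadir} = 6.5 − (1/3)x_{Mesa}.
By symmetry x_{Mesa} = x_{Nadir}; substituting into the reaction function, (4/3)x_{Nadir} = 6.5 and x_{Nadir} = 4.875.
P_{Nadir} = 54 − 3·4.875 − 2·4.875 = 29.625.

29.625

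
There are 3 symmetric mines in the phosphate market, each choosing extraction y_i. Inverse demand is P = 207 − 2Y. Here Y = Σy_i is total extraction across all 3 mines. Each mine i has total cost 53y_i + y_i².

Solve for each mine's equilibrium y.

A representative mine's profit is π_i = y_i(207 − 2Y) − 53y_i − y_i², with Y = y_i + Σ_{j≠i} y_j.
First-order condition: 154 − 6y_i − 2Σ_{j≠i} y_j = 0.
With identical mines, set every y_j = y: then 154 − 6y − 4y = 0, i.e. y = 154/10 = 15.4.

15.4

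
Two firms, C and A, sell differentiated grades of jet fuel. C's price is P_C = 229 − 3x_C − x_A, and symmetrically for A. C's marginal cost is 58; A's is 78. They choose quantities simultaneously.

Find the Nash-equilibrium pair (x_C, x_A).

Firm C's profit: π = x_C(229 − 3x_C − x_A) − 58x_C.
∂π/∂x_C = 171 − 6x_C − x_A = 0 ⇒ x_C = 28.5 − (1/6)x_A.
Similarly x_A = 151/6 − (1/6)x_C.
Plugging x_A into C's best response: x_C = 28.5 − (1/6)(151/6 − (1/6)x_C) ⇒ (35/36)x_C = 875/36, so x_C = 25.
Then x_A = 151/6 − (1/6)·25 = 21.

25, 21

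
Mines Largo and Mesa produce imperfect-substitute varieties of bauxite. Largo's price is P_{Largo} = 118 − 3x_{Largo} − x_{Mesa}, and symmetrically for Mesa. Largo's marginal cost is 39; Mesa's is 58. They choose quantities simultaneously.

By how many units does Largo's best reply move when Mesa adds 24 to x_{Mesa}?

Mine Largo's profit: π = x_{Largo}(118 − 3x_{Largo} − x_{Mesa}) − 39x_{Largo}.
∂π/∂x_{Largo} = 79 − 6x_{Largo} − x_{Mesa} = 0 ⇒ x_{Largo} = 79/6 − (1/6)x_{Mesa}.
The reaction-function slope is −1/6, so a 24-unit rise in x_{Mesa} moves x_{Largo} by −1/6 × 24 = −4. Largo's best response falls — the actions are strategic substitutes.

-4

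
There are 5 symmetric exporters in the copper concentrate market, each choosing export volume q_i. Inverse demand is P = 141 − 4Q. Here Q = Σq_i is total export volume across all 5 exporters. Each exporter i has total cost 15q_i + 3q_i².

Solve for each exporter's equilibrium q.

4.2

A representative exporter's profit is π_i = q_i(141 − 4Q) − 15q_i − 3q_i², with Q = q_i + Σ_{j≠i} q_j.
First-order condition: 126 − 14q_i − 4Σ_{j≠i} q_j = 0.
In a symmetric equilibrium every exporter chooses the same q, so Σ_{j≠i} q_j = 4q. The condition becomes 126 − 30q = 0, giving q = 126/30 = 4.2.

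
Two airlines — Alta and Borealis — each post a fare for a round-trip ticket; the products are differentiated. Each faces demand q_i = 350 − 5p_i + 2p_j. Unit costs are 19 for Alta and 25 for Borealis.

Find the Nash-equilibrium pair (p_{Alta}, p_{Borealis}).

Alta's profit: π = (p_{Alta} − 19)(350 − 5p_{Alta} + 2p_{Borealis}).
∂π/∂p_{Alta} = 445 − 10p_{Alta} + 2p_{Borealis} = 0 ⇒ p_{Alta} = 44.5 + 0.2p_{Borealis}.
Similarly p_{Borealis} = 47.5 + 0.2p_{Alta}.
Plugging p_{Borealis} into Alta's best response: p_{Alta} = 44.5 + 0.2(47.5 + 0.2p_{Alta}) ⇒ 0.96p_{Alta} = 54, so p_{Alta} = 56.25.
Then p_{Borealis} = 47.5 + 0.2·56.25 = 58.75.

56.25, 58.75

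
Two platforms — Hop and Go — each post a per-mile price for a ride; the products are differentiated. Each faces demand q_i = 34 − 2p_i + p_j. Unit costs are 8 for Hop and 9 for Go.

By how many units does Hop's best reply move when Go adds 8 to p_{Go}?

2

Hop's profit: π = (p_{Hop} − 8)(34 − 2p_{Hop} + p_{Go}).
∂π/∂p_{Hop} = 50 − 4p_{Hop} + p_{Go} = 0 ⇒ p_{Hop} = 12.5 + 0.25p_{Go}.
The reaction-function slope is 0.25, so an 8-unit rise in p_{Go} moves p_{Hop} by 0.25 × 8 = 2. Hop's best response rises — the actions are strategic complements.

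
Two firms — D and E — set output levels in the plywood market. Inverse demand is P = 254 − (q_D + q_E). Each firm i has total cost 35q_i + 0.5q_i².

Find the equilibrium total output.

109.5

Firm D's profit: π = q_D(254 − (q_D + q_E)) − 35q_D − 0.5q_D².
∂π/∂q_D = 219 − 3q_D − q_E = 0, so q_D = 73 − (1/3)q_E.
By symmetry q_E = q_D; substituting into the reaction function, (4/3)q_D = 73 and q_D = 54.75.
Total output: 54.75 + 54.75 = 109.5.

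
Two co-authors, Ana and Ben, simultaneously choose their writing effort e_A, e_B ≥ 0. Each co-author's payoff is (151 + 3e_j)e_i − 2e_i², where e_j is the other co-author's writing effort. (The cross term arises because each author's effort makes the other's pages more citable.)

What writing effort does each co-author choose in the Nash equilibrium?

151

Ana's payoff is (151 + 3e_B)e_A − 2e_A².
∂π/∂e_A = 151 + 3e_B − 4e_A = 0, so e_A = 37.75 + 0.75e_B.
The game is symmetric, so in equilibrium e_B = e_A: the reaction function gives 0.25e_A = 37.75, hence e_A = 151.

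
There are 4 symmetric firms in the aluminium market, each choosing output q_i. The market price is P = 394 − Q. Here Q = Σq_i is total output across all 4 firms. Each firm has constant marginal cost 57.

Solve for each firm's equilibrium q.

67.4

A representative firm's profit is π_i = q_i(394 − Q) − 57q_i, with Q = q_i + Σ_{j≠i} q_j.
First-order condition: 337 − 2q_i − Σ_{j≠i} q_j = 0.
Imposing symmetry (q_j = q for all j) turns Σ_{j≠i} q_j into 3q, so 337 = 5q and q = 67.4.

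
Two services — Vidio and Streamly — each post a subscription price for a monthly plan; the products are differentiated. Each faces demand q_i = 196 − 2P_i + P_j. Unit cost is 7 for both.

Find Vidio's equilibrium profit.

7938

Vidio's profit: π = (P_{Vidio} − 7)(196 − 2P_{Vidio} + P_{Streamly}).
∂π/∂P_{Vidio} = 210 − 4P_{Vidio} + P_{Streamly} = 0 ⇒ P_{Vidio} = 52.5 + 0.25P_{Streamly}.
By symmetry P_{Streamly} = P_{Vidio}; substituting into the reaction function, 0.75P_{Vidio} = 52.5 and P_{Vidio} = 70.
q_{Vidio} = 196 − 2·70 + 70 = 126.
Profit = (70 − 7)·126 = 7938.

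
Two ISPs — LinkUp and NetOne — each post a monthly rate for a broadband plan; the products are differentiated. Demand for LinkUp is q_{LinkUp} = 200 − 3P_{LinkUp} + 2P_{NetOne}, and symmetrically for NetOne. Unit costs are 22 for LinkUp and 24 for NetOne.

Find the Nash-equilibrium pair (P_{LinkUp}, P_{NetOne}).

LinkUp's profit: π = (P_{LinkUp} − 22)(200 − 3P_{LinkUp} + 2P_{NetOne}).
∂π/∂P_{LinkUp} = 266 − 6P_{LinkUp} + 2P_{NetOne} = 0 ⇒ P_{LinkUp} = 133/3 + (1/3)P_{NetOne}.
Similarly P_{NetOne} = 136/3 + (1/3)P_{LinkUp}.
Solving the two reaction functions simultaneously: (1 − (1/3)(1/3))P_{LinkUp} = 133/3 + (1/3)·(136/3), so (8/9)P_{LinkUp} = 535/9 and P_{LinkUp} = 66.875.
Then P_{NetOne} = 136/3 + (1/3)·66.875 = 67.625.

66.875, 67.625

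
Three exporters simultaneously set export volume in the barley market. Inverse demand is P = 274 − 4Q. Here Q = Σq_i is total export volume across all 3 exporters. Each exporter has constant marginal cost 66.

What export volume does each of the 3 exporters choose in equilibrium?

13

A representative exporter's profit is π_i = q_i(274 − 4Q) − 66q_i, with Q = q_i + Σ_{j≠i} q_j.
First-order condition: 208 − 8q_i − 4Σ_{j≠i} q_j = 0.
Imposing symmetry (q_j = q for all j) turns Σ_{j≠i} q_j into 2q, so 208 = 16q and q = 13.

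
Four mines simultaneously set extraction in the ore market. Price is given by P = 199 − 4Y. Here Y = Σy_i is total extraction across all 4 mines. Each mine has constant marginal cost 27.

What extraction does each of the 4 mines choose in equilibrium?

8.6

A representative mine's profit is π_i = y_i(199 − 4Y) − 27y_i, with Y = y_i + Σ_{j≠i} y_j.
First-order condition: 172 − 8y_i − 4Σ_{j≠i} y_j = 0.
With identical mines, set every y_j = y: then 172 − 8y − 12y = 0, i.e. y = 172/20 = 8.6.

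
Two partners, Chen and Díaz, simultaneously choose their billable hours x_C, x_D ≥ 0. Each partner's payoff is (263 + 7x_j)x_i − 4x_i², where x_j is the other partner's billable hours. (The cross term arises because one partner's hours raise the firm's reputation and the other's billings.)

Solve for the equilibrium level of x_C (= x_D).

Chen's payoff is (263 + 7x_D)x_C − 4x_C².
∂π/∂x_C = 263 + 7x_D − 8x_C = 0, so x_C = 32.875 + 0.875x_D.
By symmetry x_D = x_C; substituting into the reaction function, 0.125x_C = 32.875 and x_C = 263.

263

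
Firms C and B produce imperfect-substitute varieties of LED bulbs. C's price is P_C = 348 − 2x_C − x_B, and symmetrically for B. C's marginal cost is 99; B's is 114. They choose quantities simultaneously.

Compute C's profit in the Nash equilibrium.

5161.28

Firm C's profit: π = x_C(348 − 2x_C − x_B) − 99x_C.
∂π/∂x_C = 249 − 4x_C − x_B = 0 ⇒ x_C = 62.25 − 0.25x_B.
Similarly x_B = 58.5 − 0.25x_C.
Plugging x_B into C's best response: x_C = 62.25 − 0.25(58.5 − 0.25x_C) ⇒ 0.9375x_C = 47.625, so x_C = 50.8.
Then x_B = 58.5 − 0.25·50.8 = 45.8.
P_C = 348 − 2·50.8 − 45.8 = 200.6.
Profit = (200.6 − 99)·50.8 = 5161.28.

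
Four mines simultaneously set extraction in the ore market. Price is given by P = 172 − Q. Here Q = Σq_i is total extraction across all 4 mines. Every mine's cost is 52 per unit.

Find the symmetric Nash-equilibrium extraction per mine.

A representative mine's profit is π_i = q_i(172 − Q) − 52q_i, with Q = q_i + Σ_{j≠i} q_j.
First-order condition: 120 − 2q_i − Σ_{j≠i} q_j = 0.
In a symmetric equilibrium every mine chooses the same q, so Σ_{j≠i} q_j = 3q. The condition becomes 120 − 5q = 0, giving q = 120/5 = 24.

24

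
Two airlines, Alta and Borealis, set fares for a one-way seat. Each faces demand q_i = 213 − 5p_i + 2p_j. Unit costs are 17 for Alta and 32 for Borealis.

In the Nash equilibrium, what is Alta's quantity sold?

Alta's profit: π = (p_{Alta} − 17)(213 − 5p_{Alta} + 2p_{Borealis}).
∂π/∂p_{Alta} = 298 − 10p_{Alta} + 2p_{Borealis} = 0 ⇒ p_{Alta} = 29.8 + 0.2p_{Borealis}.
Similarly p_{Borealis} = 37.3 + 0.2p_{Alta}.
Solving the two reaction functions simultaneously: (1 − (0.2)(0.2))p_{Alta} = 29.8 + 0.2·37.3, so 0.96p_{Alta} = 37.26 and p_{Alta} = 38.8125.
Then p_{Borealis} = 37.3 + 0.2·38.8125 = 45.0625.
q_{Alta} = 213 − 5·38.8125 + 2·45.0625 = 109.0625.

109.0625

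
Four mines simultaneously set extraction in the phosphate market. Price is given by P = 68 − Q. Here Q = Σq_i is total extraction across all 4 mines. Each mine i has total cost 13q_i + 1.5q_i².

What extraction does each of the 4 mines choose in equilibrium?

6.875

A representative mine's profit is π_i = q_i(68 − Q) − 13q_i − 1.5q_i², with Q = q_i + Σ_{j≠i} q_j.
First-order condition: 55 − 5q_i − Σ_{j≠i} q_j = 0.
Imposing symmetry (q_j = q for all j) turns Σ_{j≠i} q_j into 3q, so 55 = 8q and q = 6.875.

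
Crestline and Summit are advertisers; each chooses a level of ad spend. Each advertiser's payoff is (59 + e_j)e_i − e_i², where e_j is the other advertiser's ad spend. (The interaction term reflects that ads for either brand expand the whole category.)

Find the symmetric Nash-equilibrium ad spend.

59

Crestline's payoff is (59 + e_S)e_C − e_C².
∂π/∂e_C = 59 + e_S − 2e_C = 0, so e_C = 29.5 + 0.5e_S.
Setting e_C = e_S in the reaction function: e_C = 29.5 + 0.5e_C, so e_C = 29.5 / 0.5 = 59.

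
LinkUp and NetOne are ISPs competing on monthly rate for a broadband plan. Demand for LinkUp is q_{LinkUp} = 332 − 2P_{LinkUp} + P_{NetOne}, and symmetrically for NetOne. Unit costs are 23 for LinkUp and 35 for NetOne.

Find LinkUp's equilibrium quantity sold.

209.2

LinkUp's profit: π = (P_{LinkUp} − 23)(332 − 2P_{LinkUp} + P_{NetOne}).
∂π/∂P_{LinkUp} = 378 − 4P_{LinkUp} + P_{NetOne} = 0 ⇒ P_{LinkUp} = 94.5 + 0.25P_{NetOne}.
Similarly P_{NetOne} = 100.5 + 0.25P_{LinkUp}.
Substituting the second reaction function into the first: P_{LinkUp} = 94.5 + 0.25(100.5 + 0.25P_{LinkUp}), which gives 0.9375P_{LinkUp} = 119.625 ⇒ P_{LinkUp} = 127.6.
Then P_{NetOne} = 100.5 + 0.25·127.6 = 132.4.
q_{LinkUp} = 332 − 2·127.6 + 132.4 = 209.2.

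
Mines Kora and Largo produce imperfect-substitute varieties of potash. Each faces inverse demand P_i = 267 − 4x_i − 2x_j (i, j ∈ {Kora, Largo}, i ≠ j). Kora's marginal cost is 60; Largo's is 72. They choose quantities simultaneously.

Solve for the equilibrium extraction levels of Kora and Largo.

21.1, 19.1

Mine Kora's profit: π = x_{Kora}(267 − 4x_{Kora} − 2x_{Largo}) − 60x_{Kora}.
∂π/∂x_{Kora} = 207 − 8x_{Kora} − 2x_{Largo} = 0 ⇒ x_{Kora} = 25.875 − 0.25x_{Largo}.
Similarly x_{Largo} = 24.375 − 0.25x_{Kora}.
Substituting the second reaction function into the first: x_{Kora} = 25.875 − 0.25(24.375 − 0.25x_{Kora}), which gives 0.9375x_{Kora} = 633/32 ⇒ x_{Kora} = 21.1.
Then x_{Largo} = 24.375 − 0.25·21.1 = 19.1.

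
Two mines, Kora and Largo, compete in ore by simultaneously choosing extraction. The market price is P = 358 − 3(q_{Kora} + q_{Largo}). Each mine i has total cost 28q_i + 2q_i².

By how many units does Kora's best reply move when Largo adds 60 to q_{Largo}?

-18

Mine Kora's profit: π = q_{Kora}(358 − 3(q_{Kora} + q_{Largo})) − 28q_{Kora} − 2q_{Kora}².
∂π/∂q_{Kora} = 330 − 10q_{Kora} − 3q_{Largo} = 0, so q_{Kora} = 33 − 0.3q_{Largo}.
The reaction-function slope is −0.3, so a 60-unit rise in q_{Largo} moves q_{Kora} by −0.3 × 60 = −18. Kora's best response falls — the actions are strategic substitutes.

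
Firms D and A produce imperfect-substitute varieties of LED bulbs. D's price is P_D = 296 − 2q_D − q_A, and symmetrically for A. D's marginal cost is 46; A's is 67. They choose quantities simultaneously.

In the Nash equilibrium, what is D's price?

Firm D's profit: π = q_D(296 − 2q_D − q_A) − 46q_D.
∂π/∂q_D = 250 − 4q_D − q_A = 0 ⇒ q_D = 62.5 − 0.25q_A.
Similarly q_A = 57.25 − 0.25q_D.
Plugging q_A into D's best response: q_D = 62.5 − 0.25(57.25 − 0.25q_D) ⇒ 0.9375q_D = 48.1875, so q_D = 51.4.
Then q_A = 57.25 − 0.25·51.4 = 44.4.
P_D = 296 − 2·51.4 − 44.4 = 148.8.

148.8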